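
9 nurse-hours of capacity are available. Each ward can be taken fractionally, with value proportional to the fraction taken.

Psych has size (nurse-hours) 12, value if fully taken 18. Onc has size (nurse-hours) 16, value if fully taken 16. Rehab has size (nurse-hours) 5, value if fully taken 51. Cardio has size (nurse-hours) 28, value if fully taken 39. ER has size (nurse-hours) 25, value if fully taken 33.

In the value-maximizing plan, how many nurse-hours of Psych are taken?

4

Sort by value density: Rehab 51/5≈10.2, Psych 18/12≈1.5, Cardio 39/28≈1.39, ER 33/25≈1.32, Onc 16/16≈1.
Rehab: take in full, 5 nurse-hours for value 51 — 4 left.
Fill the last 4 nurse-hours with part of Psych: 4/12 of it earns 6.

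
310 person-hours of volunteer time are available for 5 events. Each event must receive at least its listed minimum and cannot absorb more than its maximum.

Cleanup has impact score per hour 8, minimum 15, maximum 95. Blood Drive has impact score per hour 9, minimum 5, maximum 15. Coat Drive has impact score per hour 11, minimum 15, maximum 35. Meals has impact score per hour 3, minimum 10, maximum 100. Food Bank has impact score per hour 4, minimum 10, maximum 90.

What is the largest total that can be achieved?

1865

Meeting every minimum uses 15+5+15+10+10 = 55 person-hours, leaving 255.
Rank by impact score per hour: Coat Drive 11 > Blood Drive 9 > Cleanup 8 > Food Bank 4 > Meals 3.
Coat Drive takes 20 more to reach its cap of 35 → 235 left.
Blood Drive: +10 to 15 (cap) → 225 left.
Cleanup: +80 to 95 (cap) → 145 left.
Food Bank takes 80 more to reach its cap of 90 → 65 left.
Meals has room for 90 more but only 65 remain, so it gets 75.
Total = 8×95 + 9×15 + 11×35 + 3×75 + 4×90 = 1865.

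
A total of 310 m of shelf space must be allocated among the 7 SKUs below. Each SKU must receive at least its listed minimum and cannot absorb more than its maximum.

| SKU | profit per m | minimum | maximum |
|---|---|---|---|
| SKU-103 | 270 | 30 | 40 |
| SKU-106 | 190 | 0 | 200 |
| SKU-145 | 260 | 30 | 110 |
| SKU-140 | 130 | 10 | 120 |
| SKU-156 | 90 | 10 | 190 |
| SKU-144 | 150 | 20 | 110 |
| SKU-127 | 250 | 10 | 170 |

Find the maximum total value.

74600

Meeting every minimum uses 30+0+30+10+10+20+10 = 110 m, leaving 200.
Rank by profit per m: SKU-103 270 > SKU-145 260 > SKU-127 250 > SKU-106 190 > SKU-144 150 > SKU-140 130 > SKU-156 90.
SKU-103: +10 to 40 (cap) → 190 left.
SKU-145 takes 80 more to reach its cap of 110 → 110 left.
SKU-127: +110 (room for 160) → 120. Pool exhausted.
Total = 270×40 + 260×110 + 130×10 + 90×10 + 150×20 + 250×120 = 74600.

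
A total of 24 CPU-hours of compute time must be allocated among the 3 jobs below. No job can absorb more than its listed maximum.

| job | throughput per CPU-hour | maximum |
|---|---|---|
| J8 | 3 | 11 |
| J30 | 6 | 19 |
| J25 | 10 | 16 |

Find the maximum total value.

208

Order the jobs by throughput per CPU-hour: J25 10 > J30 6 > J8 3.
J25 takes 16 to reach its cap of 16 — 8 left.
Only 8 left; J30 takes them to reach 8.
Total = 6×8 + 10×16 = 208.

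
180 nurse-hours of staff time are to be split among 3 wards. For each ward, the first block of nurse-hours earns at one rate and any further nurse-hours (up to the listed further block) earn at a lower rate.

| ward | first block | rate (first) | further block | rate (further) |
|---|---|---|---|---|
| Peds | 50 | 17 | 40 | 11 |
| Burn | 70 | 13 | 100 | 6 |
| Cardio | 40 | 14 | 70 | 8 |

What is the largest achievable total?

2540

Treat each block as its own option and order by rate: Peds/T1 17 > Cardio/T1 14 > Burn/T1 13 > Peds/T2 11 > Cardio/T2 8 > Burn/T2 6.
Peds T1 at 17: fill all 50 ; 130 left.
Fill Cardio T1 block (40 at 14) ; 90 left.
Burn/T1 (13): +70 ; 20 left.
Peds/T2: +20 of 40 at 11; pool empty.
Total = 17×50 + 14×40 + 13×70 + 11×20 = 2540.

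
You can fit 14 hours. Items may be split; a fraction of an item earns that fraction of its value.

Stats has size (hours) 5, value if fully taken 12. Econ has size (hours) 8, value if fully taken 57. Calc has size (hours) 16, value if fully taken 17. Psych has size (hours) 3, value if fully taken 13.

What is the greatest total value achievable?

Best value per unit of size first: Econ 57/8≈7.12, Psych 13/3≈4.33, Stats 12/5≈2.4, Calc 17/16≈1.06.
All 8 hours of Econ fit (value 57) ; 6 remain.
Take all of Psych (3 hours, value 13) ; 3 hours left.
Fill the last 3 hours with part of Stats: 3/5 of it earns 7.2.
Total value = 77.2.

77.2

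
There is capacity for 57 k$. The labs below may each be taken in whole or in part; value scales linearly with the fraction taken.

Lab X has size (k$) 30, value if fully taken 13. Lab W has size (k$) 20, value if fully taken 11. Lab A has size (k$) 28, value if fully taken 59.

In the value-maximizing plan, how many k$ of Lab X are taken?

Rank by value-to-size ratio: Lab A 59/28≈2.11, Lab W 11/20≈0.55, Lab X 13/30≈0.433.
All 28 k$ of Lab A fit (value 59) → 29 remain.
All 20 k$ of Lab W fit (value 11) → 9 remain.
Fill the last 9 k$ with part of Lab X: 9/30 of it earns 3.9.

9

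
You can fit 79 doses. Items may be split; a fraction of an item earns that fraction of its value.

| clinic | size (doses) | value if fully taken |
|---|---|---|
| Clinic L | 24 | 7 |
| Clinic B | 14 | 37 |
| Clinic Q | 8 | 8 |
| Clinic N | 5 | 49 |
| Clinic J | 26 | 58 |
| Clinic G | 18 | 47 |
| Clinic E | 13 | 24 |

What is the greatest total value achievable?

218

Rank by value-to-size ratio: Clinic N 49/5≈9.8, Clinic B 37/14≈2.64, Clinic G 47/18≈2.61, Clinic J 58/26≈2.23, Clinic E 24/13≈1.85, Clinic Q 8/8≈1, Clinic L 7/24≈0.292.
All 5 doses of Clinic N fit (value 49) ; 74 remain.
Take all of Clinic B (14 doses, value 37) ; 60 doses left.
Take all of Clinic G (18 doses, value 47) ; 42 doses left.
All 26 doses of Clinic J fit (value 58) ; 16 remain.
Take all of Clinic E (13 doses, value 24) ; 3 doses left.
3 doses left: a 3/8 share of Clinic Q gives 8×3/8 = 3.
Total value = 218.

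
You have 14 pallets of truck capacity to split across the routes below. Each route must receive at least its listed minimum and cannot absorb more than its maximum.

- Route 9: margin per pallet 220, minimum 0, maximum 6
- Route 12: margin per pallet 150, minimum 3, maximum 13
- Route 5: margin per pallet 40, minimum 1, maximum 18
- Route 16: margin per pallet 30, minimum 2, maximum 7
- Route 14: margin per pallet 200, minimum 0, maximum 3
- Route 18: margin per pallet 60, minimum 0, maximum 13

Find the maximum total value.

Meeting every minimum uses 0+3+1+2+0+0 = 6 pallets, leaving 8.
Order the routes by margin per pallet: Route 9 220 > Route 14 200 > Route 12 150 > Route 18 60 > Route 5 40 > Route 16 30.
Give Route 9 6 more to hit its cap of 6 ; 2 left.
Route 14: +2 (room for 3) → 2. Pool exhausted.
Total = 220×6 + 150×3 + 40×1 + 30×2 + 200×2 = 2270.

2270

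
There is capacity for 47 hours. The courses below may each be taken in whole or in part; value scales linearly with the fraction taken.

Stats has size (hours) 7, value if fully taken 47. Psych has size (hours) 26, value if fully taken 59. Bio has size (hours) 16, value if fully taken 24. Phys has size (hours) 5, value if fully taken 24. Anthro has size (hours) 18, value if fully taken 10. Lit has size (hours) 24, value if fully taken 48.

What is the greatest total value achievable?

Sort by value density: Stats 47/7≈6.71, Phys 24/5≈4.8, Psych 59/26≈2.27, Lit 48/24≈2, Bio 24/16≈1.5, Anthro 10/18≈0.556.
All 7 hours of Stats fit (value 47) ; 40 remain.
Take all of Phys (5 hours, value 24) ; 35 hours left.
Take all of Psych (26 hours, value 59) ; 9 hours left.
Only 9 hours remain; take 9/24 of Lit for value 48×9/24 = 18.
Total value = 148.

148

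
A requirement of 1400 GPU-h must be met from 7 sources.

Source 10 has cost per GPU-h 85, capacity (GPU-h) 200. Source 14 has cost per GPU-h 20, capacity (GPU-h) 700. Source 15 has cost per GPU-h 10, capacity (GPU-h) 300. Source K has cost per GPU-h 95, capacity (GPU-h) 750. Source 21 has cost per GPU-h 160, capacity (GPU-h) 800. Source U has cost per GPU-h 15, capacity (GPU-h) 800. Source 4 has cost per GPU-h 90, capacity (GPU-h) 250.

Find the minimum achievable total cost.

Fill from the cheapest source first.
Source 15 (10): use full 300 — 1100 GPU-h to go.
Source U (15): use full 800 — 300 GPU-h to go.
Take 300 from Source 14 at 20 to finish.
Source 10, Source 4, Source K, Source 21: unused.
Cost = 300×10 + 800×15 + 300×20 = 21000.

21000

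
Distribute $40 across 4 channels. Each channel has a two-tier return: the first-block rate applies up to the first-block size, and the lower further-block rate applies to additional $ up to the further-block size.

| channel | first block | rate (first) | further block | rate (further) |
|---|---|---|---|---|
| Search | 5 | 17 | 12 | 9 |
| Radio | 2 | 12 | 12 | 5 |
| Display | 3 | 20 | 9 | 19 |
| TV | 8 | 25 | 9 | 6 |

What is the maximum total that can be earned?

654

Rank every tier by rate: TV/first 25 > Display/first 20 > Display/second 19 > Search/first 17 > Radio/first 12 > Search/second 9 > TV/second 6 > Radio/second 5.
TV first at 25: fill all 8 — 32 left.
Display first at 20: fill all 3 — 29 left.
Fill Display second block (9 at 19) — 20 left.
Search first at 17: fill all 5 — 15 left.
Radio first at 12: fill all 2 — 13 left.
Search/second (9): +12 — 1 left.
TV/second: +1 of 9 at 6; pool empty.
Total = 25×8 + 20×3 + 19×9 + 17×5 + 12×2 + 9×12 + 6×1 = 654.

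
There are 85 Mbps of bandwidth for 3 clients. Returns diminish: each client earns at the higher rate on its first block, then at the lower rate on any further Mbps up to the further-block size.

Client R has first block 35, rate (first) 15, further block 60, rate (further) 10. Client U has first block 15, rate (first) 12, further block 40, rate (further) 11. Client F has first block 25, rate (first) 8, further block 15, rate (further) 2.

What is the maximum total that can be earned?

Order all 6 blocks by rate: Client R/first 15 > Client U/first 12 > Client U/second 11 > Client R/second 10 > Client F/first 8 > Client F/second 2.
Client R/first (15): +35 ; 50 left.
Client U/first (12): +15 ; 35 left.
35 remain; put them into Client U second at 11.
Total = 15×35 + 12×15 + 11×35 = 1090.

1090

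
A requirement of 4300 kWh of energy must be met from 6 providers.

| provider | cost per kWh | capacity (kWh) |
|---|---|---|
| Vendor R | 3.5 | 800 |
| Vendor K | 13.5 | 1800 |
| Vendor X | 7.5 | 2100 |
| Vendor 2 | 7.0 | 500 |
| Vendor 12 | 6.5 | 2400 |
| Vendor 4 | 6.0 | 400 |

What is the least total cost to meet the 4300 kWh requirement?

25800

Cheapest first:
Vendor R at 3.5: take all 800 kWh — 3500 still needed.
Vendor 4 at 6.0: take all 400 kWh — 3100 still needed.
Vendor 12 at 6.5: take all 2400 kWh — 700 still needed.
Vendor 2 at 7.0: take all 500 kWh — 200 still needed.
Take 200 from Vendor X at 7.5 to finish.
Vendor K: unused.
Cost = 800×3.5 + 400×6.0 + 2400×6.5 + 500×7.0 + 200×7.5 = 25800.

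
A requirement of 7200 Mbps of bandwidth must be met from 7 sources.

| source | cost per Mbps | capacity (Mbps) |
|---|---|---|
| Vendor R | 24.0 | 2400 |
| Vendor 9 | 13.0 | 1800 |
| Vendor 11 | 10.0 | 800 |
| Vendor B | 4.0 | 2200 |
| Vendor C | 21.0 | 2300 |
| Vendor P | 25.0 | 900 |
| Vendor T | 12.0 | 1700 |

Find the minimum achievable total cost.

Cheapest first:
Take 2200 from Vendor B at 4.0 → need 5000 more.
Vendor 11 at 10.0: take all 800 Mbps → 4200 still needed.
Vendor T at 12.0: take all 1700 Mbps → 2500 still needed.
Take 1800 from Vendor 9 at 13.0 → need 700 more.
Vendor C at 21.0: take 700 of its 2300 → requirement met.
Vendor R, Vendor P: unused.
Cost = 2200×4.0 + 800×10.0 + 1700×12.0 + 1800×13.0 + 700×21.0 = 75300.

75300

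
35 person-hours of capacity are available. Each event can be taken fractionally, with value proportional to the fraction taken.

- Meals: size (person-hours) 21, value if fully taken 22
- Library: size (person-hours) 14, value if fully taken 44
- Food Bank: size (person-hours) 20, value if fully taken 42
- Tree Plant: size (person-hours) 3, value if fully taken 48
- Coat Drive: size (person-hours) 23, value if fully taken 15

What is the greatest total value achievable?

129.8

Sort by value density: Tree Plant 48/3≈16, Library 44/14≈3.14, Food Bank 42/20≈2.1, Meals 22/21≈1.05, Coat Drive 15/23≈0.652.
All 3 person-hours of Tree Plant fit (value 48) → 32 remain.
All 14 person-hours of Library fit (value 44) → 18 remain.
Fill the last 18 person-hours with part of Food Bank: 18/20 of it earns 37.8.
Total value = 129.8.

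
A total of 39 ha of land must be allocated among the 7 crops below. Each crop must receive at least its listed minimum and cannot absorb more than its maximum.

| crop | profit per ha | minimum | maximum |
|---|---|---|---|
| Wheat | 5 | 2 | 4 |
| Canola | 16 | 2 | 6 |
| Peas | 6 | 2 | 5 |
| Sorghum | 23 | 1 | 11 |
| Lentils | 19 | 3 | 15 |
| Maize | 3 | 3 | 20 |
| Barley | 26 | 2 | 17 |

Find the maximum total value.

792

Meeting every minimum uses 2+2+2+1+3+3+2 = 15 ha, leaving 24.
Rank by profit per ha: Barley 26 > Sorghum 23 > Lentils 19 > Canola 16 > Peas 6 > Wheat 5 > Maize 3.
Barley: +15 to 17 (cap) — 9 left.
Only 9 left; Sorghum takes them to reach 10.
Total = 5×2 + 16×2 + 6×2 + 23×10 + 19×3 + 3×3 + 26×17 = 792.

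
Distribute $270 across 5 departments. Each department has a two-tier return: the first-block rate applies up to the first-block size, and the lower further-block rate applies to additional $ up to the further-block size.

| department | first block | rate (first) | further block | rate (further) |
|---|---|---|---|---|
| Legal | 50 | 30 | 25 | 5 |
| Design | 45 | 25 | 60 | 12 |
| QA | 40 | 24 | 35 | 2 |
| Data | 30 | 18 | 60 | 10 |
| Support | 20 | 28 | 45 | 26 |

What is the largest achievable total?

6335

Order all 10 blocks by rate: Legal/first 30 > Support/first 28 > Support/second 26 > Design/first 25 > QA/first 24 > Data/first 18 > Design/second 12 > Data/second 10 > Legal/second 5 > QA/second 2.
Legal first at 30: fill all 50 → 220 left.
Support/first (28): +20 → 200 left.
Support second at 26: fill all 45 → 155 left.
Design first at 25: fill all 45 → 110 left.
Fill QA first block (40 at 24) → 70 left.
Fill Data first block (30 at 18) → 40 left.
40 remain; put them into Design second at 12.
Total = 30×50 + 28×20 + 26×45 + 25×45 + 24×40 + 18×30 + 12×40 = 6335.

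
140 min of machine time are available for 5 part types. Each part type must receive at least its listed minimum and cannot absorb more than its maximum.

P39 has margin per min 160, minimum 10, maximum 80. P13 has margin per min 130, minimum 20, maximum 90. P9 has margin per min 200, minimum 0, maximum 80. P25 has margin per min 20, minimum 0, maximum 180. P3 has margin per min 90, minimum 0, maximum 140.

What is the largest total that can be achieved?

Meeting every minimum uses 10+20+0+0+0 = 30 min, leaving 110.
Rank by margin per min: P9 200 > P39 160 > P13 130 > P3 90 > P25 20.
P9: +80 to 80 (cap) ; 30 left.
P39 has room for 70 more but only 30 remain, so it gets 40.
Total = 160×40 + 130×20 + 200×80 = 25000.

25000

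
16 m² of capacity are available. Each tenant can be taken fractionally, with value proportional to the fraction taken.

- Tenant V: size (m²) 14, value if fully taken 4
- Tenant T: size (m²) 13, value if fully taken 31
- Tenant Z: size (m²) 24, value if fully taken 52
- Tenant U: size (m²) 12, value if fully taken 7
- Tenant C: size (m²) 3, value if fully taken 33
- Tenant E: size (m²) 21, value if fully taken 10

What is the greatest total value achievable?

Rank by value-to-size ratio: Tenant C 33/3≈11, Tenant T 31/13≈2.38, Tenant Z 52/24≈2.17, Tenant U 7/12≈0.583, Tenant E 10/21≈0.476, Tenant V 4/14≈0.286.
All 3 m² of Tenant C fit (value 33) → 13 remain.
All 13 m² of Tenant T fit (value 31) → 0 remain.
Total value = 64.

64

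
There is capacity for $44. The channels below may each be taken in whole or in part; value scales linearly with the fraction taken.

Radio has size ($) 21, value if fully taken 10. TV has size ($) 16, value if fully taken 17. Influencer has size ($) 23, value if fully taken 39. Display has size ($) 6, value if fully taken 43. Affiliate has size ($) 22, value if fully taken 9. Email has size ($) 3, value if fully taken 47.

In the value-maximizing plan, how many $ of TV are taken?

12

Sort by value density: Email 47/3≈15.7, Display 43/6≈7.17, Influencer 39/23≈1.7, TV 17/16≈1.06, Radio 10/21≈0.476, Affiliate 9/22≈0.409.
Take all of Email (3 $, value 47) → 41 $ left.
All 6 $ of Display fit (value 43) → 35 remain.
Take all of Influencer (23 $, value 39) → 12 $ left.
12 $ left: a 12/16 share of TV gives 17×12/16 = 12.75.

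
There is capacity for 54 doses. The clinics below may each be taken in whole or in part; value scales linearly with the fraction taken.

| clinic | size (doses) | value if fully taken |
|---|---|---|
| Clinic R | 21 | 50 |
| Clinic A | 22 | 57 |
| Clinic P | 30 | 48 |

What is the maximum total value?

124.6

Best value per unit of size first: Clinic A 57/22≈2.59, Clinic R 50/21≈2.38, Clinic P 48/30≈1.6.
Take all of Clinic A (22 doses, value 57) — 32 doses left.
Take all of Clinic R (21 doses, value 50) — 11 doses left.
Only 11 doses remain; take 11/30 of Clinic P for value 48×11/30 = 17.6.
Total value = 124.6.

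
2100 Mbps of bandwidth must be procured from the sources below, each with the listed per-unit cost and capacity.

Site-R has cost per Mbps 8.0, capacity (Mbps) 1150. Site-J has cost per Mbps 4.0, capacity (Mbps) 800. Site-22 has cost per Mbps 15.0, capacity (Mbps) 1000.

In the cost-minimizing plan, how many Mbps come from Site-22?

150

Fill from the cheapest source first.
Site-J at 4.0: take all 800 Mbps → 1300 still needed.
Take 1150 from Site-R at 8.0 → need 150 more.
Take 150 from Site-22 at 15.0 to finish.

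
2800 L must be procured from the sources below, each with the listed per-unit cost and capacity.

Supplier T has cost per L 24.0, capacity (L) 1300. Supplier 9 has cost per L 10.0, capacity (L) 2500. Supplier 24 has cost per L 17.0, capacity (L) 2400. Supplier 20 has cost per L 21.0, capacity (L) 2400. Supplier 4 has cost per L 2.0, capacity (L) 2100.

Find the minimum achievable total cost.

11200

Fill from the cheapest source first.
Supplier 4 (2.0): use full 2100 — 700 L to go.
Take 700 from Supplier 9 at 10.0 to finish.
Supplier 24, Supplier 20, Supplier T: unused.
Cost = 2100×2.0 + 700×10.0 = 11200.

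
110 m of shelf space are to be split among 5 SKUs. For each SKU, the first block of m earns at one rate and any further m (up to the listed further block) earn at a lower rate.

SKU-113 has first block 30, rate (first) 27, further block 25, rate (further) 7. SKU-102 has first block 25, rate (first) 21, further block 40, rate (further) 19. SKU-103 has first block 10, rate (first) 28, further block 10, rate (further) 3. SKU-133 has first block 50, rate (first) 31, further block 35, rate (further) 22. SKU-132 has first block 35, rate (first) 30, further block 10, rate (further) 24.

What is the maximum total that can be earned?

3285

Order all 10 blocks by rate: SKU-133/first 31 > SKU-132/first 30 > SKU-103/first 28 > SKU-113/first 27 > SKU-132/second 24 > SKU-133/second 22 > SKU-102/first 21 > SKU-102/second 19 > SKU-113/second 7 > SKU-103/second 3.
Fill SKU-133 first block (50 at 31) — 60 left.
SKU-132/first (30): +35 — 25 left.
Fill SKU-103 first block (10 at 28) — 15 left.
SKU-113 first at 27: only 15 left, fill 15.
Total = 31×50 + 30×35 + 28×10 + 27×15 = 3285.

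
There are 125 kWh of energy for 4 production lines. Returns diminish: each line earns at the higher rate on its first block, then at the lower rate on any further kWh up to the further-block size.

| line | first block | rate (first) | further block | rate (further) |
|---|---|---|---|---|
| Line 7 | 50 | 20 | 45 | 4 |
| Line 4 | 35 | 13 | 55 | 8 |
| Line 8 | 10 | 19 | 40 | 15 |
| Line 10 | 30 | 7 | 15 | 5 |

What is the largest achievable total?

2115

Treat each block as its own option and order by rate: Line 7/first 20 > Line 8/first 19 > Line 8/second 15 > Line 4/first 13 > Line 4/second 8 > Line 10/first 7 > Line 10/second 5 > Line 7/second 4.
Fill Line 7 first block (50 at 20) — 75 left.
Line 8/first (19): +10 — 65 left.
Line 8/second (15): +40 — 25 left.
25 remain; put them into Line 4 first at 13.
Total = 20×50 + 19×10 + 15×40 + 13×25 = 2115.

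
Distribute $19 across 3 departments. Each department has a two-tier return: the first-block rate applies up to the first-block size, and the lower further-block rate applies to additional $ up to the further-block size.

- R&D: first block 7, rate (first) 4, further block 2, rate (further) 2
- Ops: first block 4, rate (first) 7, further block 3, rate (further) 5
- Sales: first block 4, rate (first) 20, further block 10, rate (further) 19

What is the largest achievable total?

Rank every tier by rate: Sales/tier1 20 > Sales/tier2 19 > Ops/tier1 7 > Ops/tier2 5 > R&D/tier1 4 > R&D/tier2 2.
Sales tier1 at 20: fill all 4 → 15 left.
Sales/tier2 (19): +10 → 5 left.
Ops/tier1 (7): +4 → 1 left.
Ops tier2 at 5: only 1 left, fill 1.
Total = 20×4 + 19×10 + 7×4 + 5×1 = 303.

303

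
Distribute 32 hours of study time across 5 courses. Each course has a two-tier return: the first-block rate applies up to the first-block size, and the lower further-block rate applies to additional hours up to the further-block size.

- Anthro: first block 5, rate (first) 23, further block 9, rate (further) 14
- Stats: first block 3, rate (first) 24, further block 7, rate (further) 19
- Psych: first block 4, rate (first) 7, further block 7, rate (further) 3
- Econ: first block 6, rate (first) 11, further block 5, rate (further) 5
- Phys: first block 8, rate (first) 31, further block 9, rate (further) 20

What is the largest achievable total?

Order all 10 blocks by rate: Phys/tier1 31 > Stats/tier1 24 > Anthro/tier1 23 > Phys/tier2 20 > Stats/tier2 19 > Anthro/tier2 14 > Econ/tier1 11 > Psych/tier1 7 > Econ/tier2 5 > Psych/tier2 3.
Fill Phys tier1 block (8 at 31) → 24 left.
Fill Stats tier1 block (3 at 24) → 21 left.
Fill Anthro tier1 block (5 at 23) → 16 left.
Fill Phys tier2 block (9 at 20) → 7 left.
Fill Stats tier2 block (7 at 19) → 0 left.
Total = 31×8 + 24×3 + 23×5 + 20×9 + 19×7 = 748.

748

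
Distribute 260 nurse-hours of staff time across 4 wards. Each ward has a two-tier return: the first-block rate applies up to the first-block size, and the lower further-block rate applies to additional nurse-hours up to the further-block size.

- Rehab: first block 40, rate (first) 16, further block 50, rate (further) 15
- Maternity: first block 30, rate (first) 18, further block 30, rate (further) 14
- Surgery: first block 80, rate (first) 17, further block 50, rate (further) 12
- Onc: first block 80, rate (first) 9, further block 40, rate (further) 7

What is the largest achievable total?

Rank every tier by rate: Maternity/tier1 18 > Surgery/tier1 17 > Rehab/tier1 16 > Rehab/tier2 15 > Maternity/tier2 14 > Surgery/tier2 12 > Onc/tier1 9 > Onc/tier2 7.
Maternity tier1 at 18: fill all 30 — 230 left.
Surgery tier1 at 17: fill all 80 — 150 left.
Fill Rehab tier1 block (40 at 16) — 110 left.
Rehab/tier2 (15): +50 — 60 left.
Maternity tier2 at 14: fill all 30 — 30 left.
Surgery/tier2: +30 of 50 at 12; pool empty.
Total = 18×30 + 17×80 + 16×40 + 15×50 + 14×30 + 12×30 = 4070.

4070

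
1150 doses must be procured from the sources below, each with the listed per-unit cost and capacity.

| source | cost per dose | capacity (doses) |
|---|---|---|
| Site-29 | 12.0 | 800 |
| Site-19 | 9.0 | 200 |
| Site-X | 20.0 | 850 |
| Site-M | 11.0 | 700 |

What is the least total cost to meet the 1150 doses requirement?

Fill from the cheapest source first.
Site-19 at 9.0: take all 200 doses ; 950 still needed.
Site-M (11.0): use full 700 ; 250 doses to go.
Site-29 (12.0): take the remaining 250 ; done.
Site-X: unused.
Cost = 200×9.0 + 700×11.0 + 250×12.0 = 12500.

12500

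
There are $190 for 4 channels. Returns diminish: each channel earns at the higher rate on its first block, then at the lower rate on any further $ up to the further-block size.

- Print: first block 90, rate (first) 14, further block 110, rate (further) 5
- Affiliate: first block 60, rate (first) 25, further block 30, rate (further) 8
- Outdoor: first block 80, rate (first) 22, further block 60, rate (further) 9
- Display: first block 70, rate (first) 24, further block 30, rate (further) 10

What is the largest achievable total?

Rank every tier by rate: Affiliate/first 25 > Display/first 24 > Outdoor/first 22 > Print/first 14 > Display/second 10 > Outdoor/second 9 > Affiliate/second 8 > Print/second 5.
Affiliate/first (25): +60 → 130 left.
Fill Display first block (70 at 24) → 60 left.
60 remain; put them into Outdoor first at 22.
Total = 25×60 + 24×70 + 22×60 = 4500.

4500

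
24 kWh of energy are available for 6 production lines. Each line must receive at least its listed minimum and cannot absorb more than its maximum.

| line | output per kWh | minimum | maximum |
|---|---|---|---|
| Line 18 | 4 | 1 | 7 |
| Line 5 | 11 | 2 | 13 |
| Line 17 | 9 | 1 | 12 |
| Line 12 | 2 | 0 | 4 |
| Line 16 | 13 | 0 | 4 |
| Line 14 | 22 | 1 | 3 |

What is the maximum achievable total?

292

Meeting every minimum uses 1+2+1+0+0+1 = 5 kWh, leaving 19.
Order the production lines by output per kWh: Line 14 22 > Line 16 13 > Line 5 11 > Line 17 9 > Line 18 4 > Line 12 2.
Line 14 takes 2 more to reach its cap of 3 — 17 left.
Give Line 16 4 more to hit its cap of 4 — 13 left.
Give Line 5 11 more to hit its cap of 13 — 2 left.
Only 2 left; Line 17 takes them to reach 3.
Total = 4×1 + 11×13 + 9×3 + 13×4 + 22×3 = 292.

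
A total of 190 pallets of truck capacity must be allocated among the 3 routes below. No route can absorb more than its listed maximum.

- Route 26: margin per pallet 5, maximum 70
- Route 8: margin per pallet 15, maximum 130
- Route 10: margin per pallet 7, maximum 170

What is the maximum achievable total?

Order the routes by margin per pallet: Route 8 15 > Route 10 7 > Route 26 5.
Give Route 8 130 to hit its cap of 130 → 60 left.
Route 10 has room for 170 but only 60 remain, so it gets 60.
Total = 15×130 + 7×60 = 2370.

2370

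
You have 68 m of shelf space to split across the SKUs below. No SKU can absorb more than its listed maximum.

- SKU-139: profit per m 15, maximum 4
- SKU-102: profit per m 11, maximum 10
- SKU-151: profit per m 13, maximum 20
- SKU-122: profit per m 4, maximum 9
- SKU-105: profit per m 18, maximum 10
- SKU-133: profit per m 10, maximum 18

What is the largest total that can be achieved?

Rank by profit per m: SKU-105 18 > SKU-139 15 > SKU-151 13 > SKU-102 11 > SKU-133 10 > SKU-122 4.
Give SKU-105 10 to hit its cap of 10 — 58 left.
SKU-139: +4 to 4 (cap) — 54 left.
Give SKU-151 20 to hit its cap of 20 — 34 left.
Give SKU-102 10 to hit its cap of 10 — 24 left.
Give SKU-133 18 to hit its cap of 18 — 6 left.
SKU-122 has room for 9 but only 6 remain, so it gets 6.
Total = 15×4 + 11×10 + 13×20 + 4×6 + 18×10 + 10×18 = 814.

814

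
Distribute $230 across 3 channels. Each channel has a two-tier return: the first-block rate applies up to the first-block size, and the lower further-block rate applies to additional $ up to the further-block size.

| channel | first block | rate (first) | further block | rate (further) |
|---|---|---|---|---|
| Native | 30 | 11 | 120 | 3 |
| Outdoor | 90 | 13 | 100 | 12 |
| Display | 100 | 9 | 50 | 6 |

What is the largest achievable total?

2790

Rank every tier by rate: Outdoor/first 13 > Outdoor/second 12 > Native/first 11 > Display/first 9 > Display/second 6 > Native/second 3.
Outdoor first at 13: fill all 90 → 140 left.
Outdoor second at 12: fill all 100 → 40 left.
Native/first (11): +30 → 10 left.
10 remain; put them into Display first at 9.
Total = 13×90 + 12×100 + 11×30 + 9×10 = 2790.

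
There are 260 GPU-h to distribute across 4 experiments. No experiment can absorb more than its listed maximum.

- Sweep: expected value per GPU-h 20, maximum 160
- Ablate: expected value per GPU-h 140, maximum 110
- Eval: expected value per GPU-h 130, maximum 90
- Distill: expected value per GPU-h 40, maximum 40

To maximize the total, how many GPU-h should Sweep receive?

20

Order the experiments by expected value per GPU-h: Ablate 140 > Eval 130 > Distill 40 > Sweep 20.
Give Ablate 110 to hit its cap of 110 → 150 left.
Eval takes 90 to reach its cap of 90 → 60 left.
Distill: +40 to 40 (cap) → 20 left.
Sweep has room for 160 but only 20 remain, so it gets 20.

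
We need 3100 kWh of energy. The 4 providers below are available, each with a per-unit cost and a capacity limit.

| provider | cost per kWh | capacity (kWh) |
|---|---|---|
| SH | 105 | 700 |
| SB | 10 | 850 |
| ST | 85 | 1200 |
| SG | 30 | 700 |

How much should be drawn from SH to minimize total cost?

350

Cheapest first:
SB at 10: take all 850 kWh ; 2250 still needed.
SG (30): use full 700 ; 1550 kWh to go.
ST (85): use full 1200 ; 350 kWh to go.
Take 350 from SH at 105 to finish.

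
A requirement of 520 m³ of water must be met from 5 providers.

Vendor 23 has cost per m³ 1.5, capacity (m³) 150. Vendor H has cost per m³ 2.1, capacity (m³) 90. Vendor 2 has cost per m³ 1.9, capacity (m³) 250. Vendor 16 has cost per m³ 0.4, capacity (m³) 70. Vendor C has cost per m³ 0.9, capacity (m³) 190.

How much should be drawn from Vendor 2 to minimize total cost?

110

Use providers in increasing cost order.
Vendor 16 (0.4): use full 70 ; 450 m³ to go.
Vendor C (0.9): use full 190 ; 260 m³ to go.
Vendor 23 (1.5): use full 150 ; 110 m³ to go.
Take 110 from Vendor 2 at 1.9 to finish.
Vendor H: unused.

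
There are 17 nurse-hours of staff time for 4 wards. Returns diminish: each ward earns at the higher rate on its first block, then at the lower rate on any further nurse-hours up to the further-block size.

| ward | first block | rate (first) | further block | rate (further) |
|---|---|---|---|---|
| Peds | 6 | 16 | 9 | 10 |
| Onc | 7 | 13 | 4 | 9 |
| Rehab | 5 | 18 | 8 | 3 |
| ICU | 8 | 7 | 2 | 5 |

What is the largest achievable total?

Order all 8 blocks by rate: Rehab/T1 18 > Peds/T1 16 > Onc/T1 13 > Peds/T2 10 > Onc/T2 9 > ICU/T1 7 > ICU/T2 5 > Rehab/T2 3.
Rehab/T1 (18): +5 → 12 left.
Peds/T1 (16): +6 → 6 left.
Onc/T1: +6 of 7 at 13; pool empty.
Total = 18×5 + 16×6 + 13×6 = 264.

264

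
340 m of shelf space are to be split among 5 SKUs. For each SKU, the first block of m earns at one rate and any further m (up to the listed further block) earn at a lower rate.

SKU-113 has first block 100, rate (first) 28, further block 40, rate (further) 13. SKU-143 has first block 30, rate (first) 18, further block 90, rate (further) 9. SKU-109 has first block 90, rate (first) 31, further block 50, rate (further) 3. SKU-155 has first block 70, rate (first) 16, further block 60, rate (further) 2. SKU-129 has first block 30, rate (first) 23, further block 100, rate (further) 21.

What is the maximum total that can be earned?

Order all 10 blocks by rate: SKU-109/tier1 31 > SKU-113/tier1 28 > SKU-129/tier1 23 > SKU-129/tier2 21 > SKU-143/tier1 18 > SKU-155/tier1 16 > SKU-113/tier2 13 > SKU-143/tier2 9 > SKU-109/tier2 3 > SKU-155/tier2 2.
Fill SKU-109 tier1 block (90 at 31) ; 250 left.
SKU-113 tier1 at 28: fill all 100 ; 150 left.
SKU-129/tier1 (23): +30 ; 120 left.
Fill SKU-129 tier2 block (100 at 21) ; 20 left.
SKU-143/tier1: +20 of 30 at 18; pool empty.
Total = 31×90 + 28×100 + 23×30 + 21×100 + 18×20 = 8740.

8740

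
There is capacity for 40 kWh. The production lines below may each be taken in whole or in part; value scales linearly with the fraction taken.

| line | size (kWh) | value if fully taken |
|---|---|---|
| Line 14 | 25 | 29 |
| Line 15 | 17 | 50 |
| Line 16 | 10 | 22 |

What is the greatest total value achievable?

Sort by value density: Line 15 50/17≈2.94, Line 16 22/10≈2.2, Line 14 29/25≈1.16.
All 17 kWh of Line 15 fit (value 50) — 23 remain.
Line 16: take in full, 10 kWh for value 22 — 13 left.
13 kWh left: a 13/25 share of Line 14 gives 29×13/25 = 15.08.
Total value = 87.08.

87.08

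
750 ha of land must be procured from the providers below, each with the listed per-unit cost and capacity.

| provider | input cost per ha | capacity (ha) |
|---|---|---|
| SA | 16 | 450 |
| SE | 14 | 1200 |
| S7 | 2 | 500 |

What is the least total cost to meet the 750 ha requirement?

Fill from the cheapest provider first.
Take 500 from S7 at 2 ; need 250 more.
SE at 14: take 250 of its 1200 ; requirement met.
SA: unused.
Cost = 500×2 + 250×14 = 4500.

4500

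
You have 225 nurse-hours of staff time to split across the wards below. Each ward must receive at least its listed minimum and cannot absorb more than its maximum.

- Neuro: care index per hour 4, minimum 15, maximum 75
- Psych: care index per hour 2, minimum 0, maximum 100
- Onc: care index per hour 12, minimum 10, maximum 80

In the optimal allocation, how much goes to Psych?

70

Meeting every minimum uses 15+0+10 = 25 nurse-hours, leaving 200.
Order the wards by care index per hour: Onc 12 > Neuro 4 > Psych 2.
Onc takes 70 more to reach its cap of 80 ; 130 left.
Give Neuro 60 more to hit its cap of 75 ; 70 left.
Psych: +70 (room for 100) → 70. Pool exhausted.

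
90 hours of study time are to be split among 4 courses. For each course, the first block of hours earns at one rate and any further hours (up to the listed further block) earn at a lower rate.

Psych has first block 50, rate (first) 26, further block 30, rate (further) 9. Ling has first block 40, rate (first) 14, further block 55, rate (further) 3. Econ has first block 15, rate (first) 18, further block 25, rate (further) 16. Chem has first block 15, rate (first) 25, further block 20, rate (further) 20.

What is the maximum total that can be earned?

2165

Treat each block as its own option and order by rate: Psych/T1 26 > Chem/T1 25 > Chem/T2 20 > Econ/T1 18 > Econ/T2 16 > Ling/T1 14 > Psych/T2 9 > Ling/T2 3.
Psych/T1 (26): +50 → 40 left.
Chem/T1 (25): +15 → 25 left.
Chem/T2 (20): +20 → 5 left.
Econ/T1: +5 of 15 at 18; pool empty.
Total = 26×50 + 25×15 + 20×20 + 18×5 = 2165.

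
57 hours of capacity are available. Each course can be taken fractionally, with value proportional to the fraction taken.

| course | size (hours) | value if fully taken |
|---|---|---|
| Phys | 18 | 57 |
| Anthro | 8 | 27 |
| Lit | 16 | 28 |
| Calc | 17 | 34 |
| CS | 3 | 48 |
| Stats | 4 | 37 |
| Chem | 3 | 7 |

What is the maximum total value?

217

Best value per unit of size first: CS 48/3≈16, Stats 37/4≈9.25, Anthro 27/8≈3.38, Phys 57/18≈3.17, Chem 7/3≈2.33, Calc 34/17≈2, Lit 28/16≈1.75.
CS: take in full, 3 hours for value 48 → 54 left.
All 4 hours of Stats fit (value 37) → 50 remain.
Take all of Anthro (8 hours, value 27) → 42 hours left.
Take all of Phys (18 hours, value 57) → 24 hours left.
Take all of Chem (3 hours, value 7) → 21 hours left.
Calc: take in full, 17 hours for value 34 → 4 left.
Only 4 hours remain; take 4/16 of Lit for value 28×4/16 = 7.
Total value = 217.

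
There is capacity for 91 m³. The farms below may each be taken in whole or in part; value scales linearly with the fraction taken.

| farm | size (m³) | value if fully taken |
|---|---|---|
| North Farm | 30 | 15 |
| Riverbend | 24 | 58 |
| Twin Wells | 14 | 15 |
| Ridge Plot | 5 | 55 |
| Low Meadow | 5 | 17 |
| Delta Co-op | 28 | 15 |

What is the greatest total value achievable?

167.5

Sort by value density: Ridge Plot 55/5≈11, Low Meadow 17/5≈3.4, Riverbend 58/24≈2.42, Twin Wells 15/14≈1.07, Delta Co-op 15/28≈0.536, North Farm 15/30≈0.5.
Ridge Plot: take in full, 5 m³ for value 55 — 86 left.
Take all of Low Meadow (5 m³, value 17) — 81 m³ left.
All 24 m³ of Riverbend fit (value 58) — 57 remain.
Twin Wells: take in full, 14 m³ for value 15 — 43 left.
Delta Co-op: take in full, 28 m³ for value 15 — 15 left.
Fill the last 15 m³ with part of North Farm: 15/30 of it earns 7.5.
Total value = 167.5.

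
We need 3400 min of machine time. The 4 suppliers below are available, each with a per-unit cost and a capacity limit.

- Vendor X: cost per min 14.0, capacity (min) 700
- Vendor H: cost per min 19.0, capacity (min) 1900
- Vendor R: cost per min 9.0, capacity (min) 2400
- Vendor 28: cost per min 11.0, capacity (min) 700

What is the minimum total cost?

Cheapest first:
Vendor R at 9.0: take all 2400 min → 1000 still needed.
Take 700 from Vendor 28 at 11.0 → need 300 more.
Vendor X at 14.0: take 300 of its 700 → requirement met.
Vendor H: unused.
Cost = 2400×9.0 + 700×11.0 + 300×14.0 = 33500.

33500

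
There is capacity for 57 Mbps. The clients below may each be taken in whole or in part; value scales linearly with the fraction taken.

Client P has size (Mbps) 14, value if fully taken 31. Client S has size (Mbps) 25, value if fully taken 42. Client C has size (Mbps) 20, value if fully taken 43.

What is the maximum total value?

112.64

Rank by value-to-size ratio: Client P 31/14≈2.21, Client C 43/20≈2.15, Client S 42/25≈1.68.
All 14 Mbps of Client P fit (value 31) → 43 remain.
All 20 Mbps of Client C fit (value 43) → 23 remain.
Fill the last 23 Mbps with part of Client S: 23/25 of it earns 38.64.
Total value = 112.64.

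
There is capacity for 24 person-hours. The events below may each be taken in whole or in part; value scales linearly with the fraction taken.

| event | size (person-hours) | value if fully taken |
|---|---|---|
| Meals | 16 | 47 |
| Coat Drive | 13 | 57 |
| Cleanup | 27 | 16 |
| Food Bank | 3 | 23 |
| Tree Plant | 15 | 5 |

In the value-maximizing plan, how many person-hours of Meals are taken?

Sort by value density: Food Bank 23/3≈7.67, Coat Drive 57/13≈4.38, Meals 47/16≈2.94, Cleanup 16/27≈0.593, Tree Plant 5/15≈0.333.
Take all of Food Bank (3 person-hours, value 23) → 21 person-hours left.
All 13 person-hours of Coat Drive fit (value 57) → 8 remain.
Fill the last 8 person-hours with part of Meals: 8/16 of it earns 23.5.

8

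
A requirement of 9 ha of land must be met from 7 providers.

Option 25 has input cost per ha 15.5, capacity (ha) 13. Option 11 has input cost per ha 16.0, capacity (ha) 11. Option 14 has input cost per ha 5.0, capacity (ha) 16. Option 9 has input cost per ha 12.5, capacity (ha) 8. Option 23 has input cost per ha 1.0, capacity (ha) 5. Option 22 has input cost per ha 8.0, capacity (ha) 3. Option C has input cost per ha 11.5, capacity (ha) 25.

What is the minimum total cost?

Cheapest first:
Option 23 (1.0): use full 5 → 4 ha to go.
Option 14 (5.0): take the remaining 4 → done.
Option 22, Option C, Option 9, Option 25, Option 11: unused.
Cost = 5×1.0 + 4×5.0 = 25.

25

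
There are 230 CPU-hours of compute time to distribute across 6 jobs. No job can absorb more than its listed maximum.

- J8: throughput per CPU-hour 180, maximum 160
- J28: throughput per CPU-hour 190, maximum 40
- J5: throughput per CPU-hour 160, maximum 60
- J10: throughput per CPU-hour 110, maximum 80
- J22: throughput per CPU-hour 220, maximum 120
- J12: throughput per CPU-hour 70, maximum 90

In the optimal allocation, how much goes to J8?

70

Order the jobs by throughput per CPU-hour: J22 220 > J28 190 > J8 180 > J5 160 > J10 110 > J12 70.
J22: +120 to 120 (cap) → 110 left.
J28 takes 40 to reach its cap of 40 → 70 left.
Only 70 left; J8 takes them to reach 70.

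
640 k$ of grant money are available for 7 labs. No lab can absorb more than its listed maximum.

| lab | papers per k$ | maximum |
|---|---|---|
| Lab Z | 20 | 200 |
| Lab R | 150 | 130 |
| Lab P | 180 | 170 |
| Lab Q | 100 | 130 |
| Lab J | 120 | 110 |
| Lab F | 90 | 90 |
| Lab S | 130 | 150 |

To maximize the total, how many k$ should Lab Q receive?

Highest papers per k$ first: Lab P 180 > Lab R 150 > Lab S 130 > Lab J 120 > Lab Q 100 > Lab F 90 > Lab Z 20.
Lab P: +170 to 170 (cap) → 470 left.
Lab R: +130 to 130 (cap) → 340 left.
Lab S takes 150 to reach its cap of 150 → 190 left.
Lab J: +110 to 110 (cap) → 80 left.
Lab Q has room for 130 but only 80 remain, so it gets 80.

80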